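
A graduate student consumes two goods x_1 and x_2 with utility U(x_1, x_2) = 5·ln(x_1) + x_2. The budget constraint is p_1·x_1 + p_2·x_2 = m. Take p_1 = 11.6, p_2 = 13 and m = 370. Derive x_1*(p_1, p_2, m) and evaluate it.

x_1* = 5.6034

MU_x_1 = 5/x_1, MU_x_2 = 1. Tangency: 5/x_1 = p_1/p_2.
So x_1*(p_1,p_2) = 5·p_2/p_1, independent of income; and x_2* = (m − 5·p_2)/p_2.
At the given prices: x_1* = 5·13/11.6 = 5.6034.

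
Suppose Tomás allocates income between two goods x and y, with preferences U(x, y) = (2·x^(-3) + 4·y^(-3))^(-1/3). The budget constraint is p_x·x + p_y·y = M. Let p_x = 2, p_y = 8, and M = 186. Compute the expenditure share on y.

From the CES first-order condition, (1/2)·(y/x)^(4) = p_x/p_y.
Hence y/x = (2·p_x/p_y)^(1/(4)), i.e. raised to the 0.25 power.
With the ratio pinned down, the budget gives x* = M/(p_x + p_y·(y/x)) and y* = (y/x)·x*.
Numerically y/x = 0.840896, so x* = 186/(2 + 8·0.840896) = 21.3127 and y* = 0.840896·21.3127 = 17.9218.
Expenditure on y: 8·17.9218 = 143.3745; share = 0.7708.

share on y = 0.7708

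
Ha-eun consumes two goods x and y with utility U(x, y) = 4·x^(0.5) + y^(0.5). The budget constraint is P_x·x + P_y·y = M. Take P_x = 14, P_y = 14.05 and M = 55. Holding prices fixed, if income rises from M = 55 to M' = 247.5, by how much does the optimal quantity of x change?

Δx* = 12.9439

MU_x ∝ 4·x^(-0.5), MU_y ∝ y^(-0.5), so MRS = 4·(y/x)^(0.5) = P_x/P_y.
Solve for the ratio: y/x = [(1/4)·P_x/P_y]^(2).
Substitute y = (y/x)·x into the budget: x* = M/(P_x + P_y·(y/x)).
Numerically y/x = 0.062056, so x* = 55/(14 + 14.05·0.062056) = 3.6983.
At M' = 247.5: x* = 16.6421. Change: 16.6421 − 3.6983 = 12.9439.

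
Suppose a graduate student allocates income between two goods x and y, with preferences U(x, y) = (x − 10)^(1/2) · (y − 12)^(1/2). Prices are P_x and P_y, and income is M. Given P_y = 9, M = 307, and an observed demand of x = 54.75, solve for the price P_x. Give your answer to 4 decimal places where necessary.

This is Cobb-Douglas in (x−10, y−12): tangency gives 0.5·P_y·(y−12) = 0.5·P_x·(x−10).
After buying the subsistence bundle (10, 12), a share 0.5 of the remaining income goes to x: x* = 10 + 0.5·(M − 10P_x − 12P_y)/P_x.
Set x* = 54.75 in the demand function and solve for P_x: P_x = 2.

P_x = 2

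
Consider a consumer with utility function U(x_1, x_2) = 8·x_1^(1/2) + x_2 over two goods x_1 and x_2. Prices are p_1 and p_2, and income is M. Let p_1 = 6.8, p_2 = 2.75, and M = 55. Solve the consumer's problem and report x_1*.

Set MRS = p_1/p_2: 4·x_1^(−1/2) = p_1/p_2.
Thus x_1* = (4·p_2/p_1)² — independent of M — with the rest of income spent on x_2.
Plugging in: x_1* = (4·2.75/6.8)² = 2.6168.

x_1* = 2.6168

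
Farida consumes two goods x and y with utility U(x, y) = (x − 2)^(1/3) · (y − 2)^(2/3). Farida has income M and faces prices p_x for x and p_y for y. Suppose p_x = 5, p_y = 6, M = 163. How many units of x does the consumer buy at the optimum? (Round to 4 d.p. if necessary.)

x* = 11.4

Substituting into the budget: x* = 2 + 1/3·(M − 2·p_x − 2·p_y)/p_x, and y* = 2 + 2/3·(…)/p_y.
Discretionary income = 163 − 2·5 − 2·6 = 141; x* = 2 + 1/3·141/5 = 11.4.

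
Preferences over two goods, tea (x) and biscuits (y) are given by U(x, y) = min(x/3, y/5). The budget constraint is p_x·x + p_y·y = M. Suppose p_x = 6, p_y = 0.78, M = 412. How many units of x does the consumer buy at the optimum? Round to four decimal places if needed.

Leontief preferences: the optimum is at the kink where x/3 = y/5, i.e. y = (5/3)·x.
Budget: p_x·x + p_y·(5/3)·x = M, so (3·p_x + 5·p_y)·x = 3·M.
Demand: x*(p_x,p_y,M) = 3·M/(3·p_x + 5·p_y), y* = 5·M/(3·p_x + 5·p_y).
Here 3·6 + 5·0.78 = 21.9, giving x* = 56.4384.

x* = 56.4384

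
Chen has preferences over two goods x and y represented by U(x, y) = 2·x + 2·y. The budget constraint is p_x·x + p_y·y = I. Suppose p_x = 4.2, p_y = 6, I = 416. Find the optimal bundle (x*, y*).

Perfect substitutes: compare marginal utility per dollar. 2/p_x vs 2/p_y → 0.4762 vs 0.3333.
x gives more utility per dollar, so spend all income on x: x* = I/p_x, y* = 0.
Numerically: x* = 99.0476, y* = 0.

x* = 99.0476, y* = 0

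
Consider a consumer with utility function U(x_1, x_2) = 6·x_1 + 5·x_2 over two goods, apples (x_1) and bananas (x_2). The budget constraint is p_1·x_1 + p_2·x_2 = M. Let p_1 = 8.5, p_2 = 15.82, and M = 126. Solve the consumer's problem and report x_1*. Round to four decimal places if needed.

x_1* = 14.8235

x_1 gives more utility per dollar, so spend all income on x_1: x_1* = M/p_1, x_2* = 0.
Numerically: x_1* = 14.8235, x_2* = 0.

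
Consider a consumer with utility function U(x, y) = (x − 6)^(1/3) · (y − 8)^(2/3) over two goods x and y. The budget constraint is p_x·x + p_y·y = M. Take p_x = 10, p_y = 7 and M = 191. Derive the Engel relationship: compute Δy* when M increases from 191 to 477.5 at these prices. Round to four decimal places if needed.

This is Cobb-Douglas in (x−6, y−8): tangency gives 1/3·p_y·(y−8) = 2/3·p_x·(x−6).
Substituting into the budget: x* = 6 + 1/3·(M − 6·p_x − 8·p_y)/p_x, and y* = 8 + 2/3·(…)/p_y.
Discretionary income = 191 − 6·10 − 8·7 = 75; y* = 8 + 2/3·75/7 = 15.1429.
At M' = 477.5: y* = 42.4286. Change: 42.4286 − 15.1429 = 27.2857.

Δy* = 27.2857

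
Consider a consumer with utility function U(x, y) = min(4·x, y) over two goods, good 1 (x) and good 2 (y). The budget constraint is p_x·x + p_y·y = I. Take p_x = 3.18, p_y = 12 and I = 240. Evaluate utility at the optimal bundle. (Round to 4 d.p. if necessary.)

V = 18.7573

With perfect complements, no substitution: consume in ratio x:y = 1:4.
Budget: p_x·x + p_y·4·x = I, so (p_x + 4·p_y)·x = I.
Demand: x*(p_x,p_y,I) = I/(p_x + 4·p_y), y* = 4·I/(p_x + 4·p_y).
Here 3.18 + 4·12 = 51.18, giving x* = 4.6893 and y* = 18.7573.
Utility at the optimum: U(4.6893, 18.7573) = 18.7573.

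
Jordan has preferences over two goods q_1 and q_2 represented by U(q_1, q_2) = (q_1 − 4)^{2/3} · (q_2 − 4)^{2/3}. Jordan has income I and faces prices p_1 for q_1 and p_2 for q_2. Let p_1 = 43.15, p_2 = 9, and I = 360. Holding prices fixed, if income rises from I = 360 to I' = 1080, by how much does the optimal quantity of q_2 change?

This is Cobb-Douglas in (q_1−4, q_2−4): tangency gives 2/3·p_2·(q_2−4) = 2/3·p_1·(q_1−4).
Substituting into the budget: q_1* = 4 + 0.5·(I − 4·p_1 − 4·p_2)/p_1, and q_2* = 4 + 0.5·(…)/p_2.
Discretionary income = 360 − 4·43.15 − 4·9 = 151.4; q_2* = 4 + 0.5·151.4/9 = 12.4111.
At I' = 1080: q_2* = 52.4111. Change: 52.4111 − 12.4111 = 40.

Δq_2* = 40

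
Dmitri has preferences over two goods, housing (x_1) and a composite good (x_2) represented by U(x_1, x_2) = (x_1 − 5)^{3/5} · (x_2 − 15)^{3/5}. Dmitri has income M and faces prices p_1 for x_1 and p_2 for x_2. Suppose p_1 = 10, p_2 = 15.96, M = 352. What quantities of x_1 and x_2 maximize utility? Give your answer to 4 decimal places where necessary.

x_1* = 8.13, x_2* = 16.9612

Let x_1' = x_1−5, x_2' = x_2−15. MRS = x_2'/x_1' = p_1/p_2.
Substituting into the budget: x_1* = 5 + 0.5·(M − 5·p_1 − 15·p_2)/p_1, and x_2* = 15 + 0.5·(…)/p_2.
Discretionary income = 352 − 5·10 − 15·15.96 = 62.6; x_1* = 5 + 0.5·62.6/10 = 8.13; x_2* = 15 + 0.5·62.6/15.96 = 16.9612.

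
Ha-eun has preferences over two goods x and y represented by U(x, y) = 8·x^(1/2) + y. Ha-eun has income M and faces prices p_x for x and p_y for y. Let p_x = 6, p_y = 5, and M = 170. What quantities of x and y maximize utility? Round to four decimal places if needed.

MU_x = 4/√x, MU_y = 1. Tangency: 4/√x = p_x/p_y.
Solve: √x = 4·p_y/p_x, so x*(p_x,p_y) = (4·p_y/p_x)², and y* = (M − p_x·x*)/p_y.
Plugging in: x* = (4·5/6)² = 11.1111, y* = 20.6667.

x* = 11.1111, y* = 20.6667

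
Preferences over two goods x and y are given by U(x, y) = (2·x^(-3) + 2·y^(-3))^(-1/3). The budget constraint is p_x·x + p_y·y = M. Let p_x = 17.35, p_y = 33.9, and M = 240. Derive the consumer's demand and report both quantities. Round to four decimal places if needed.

x* = 5.2148, y* = 4.4107

MRS = MU_x/MU_y = (y/x)^(4). Set equal to p_x/p_y.
Hence y/x = (p_x/p_y)^(1/(4)), i.e. raised to the 0.25 power.
Substitute y = (y/x)·x into the budget: x* = M/(p_x + p_y·(y/x)).
Numerically y/x = 0.845814, so x* = 240/(17.35 + 33.9·0.845814) = 5.2148 and y* = 0.845814·5.2148 = 4.4107.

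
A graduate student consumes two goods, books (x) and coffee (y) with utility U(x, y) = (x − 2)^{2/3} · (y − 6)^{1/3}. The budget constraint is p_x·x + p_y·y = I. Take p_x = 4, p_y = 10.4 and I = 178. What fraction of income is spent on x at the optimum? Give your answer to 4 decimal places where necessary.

share on x = 0.4479

MRS = 2·(y−6)/(x−2). Tangency with p_x/p_y gives y−6 = (1/2)·(p_x/p_y)·(x−2).
Substituting into the budget: x* = 2 + 2/3·(I − 2·p_x − 6·p_y)/p_x, and y* = 6 + 1/3·(…)/p_y.
Discretionary income = 178 − 2·4 − 6·10.4 = 107.6; x* = 2 + 2/3·107.6/4 = 19.9333; y* = 6 + 1/3·107.6/10.4 = 9.4487.
Expenditure on x: 4·19.9333 = 79.7333; share = 0.4479.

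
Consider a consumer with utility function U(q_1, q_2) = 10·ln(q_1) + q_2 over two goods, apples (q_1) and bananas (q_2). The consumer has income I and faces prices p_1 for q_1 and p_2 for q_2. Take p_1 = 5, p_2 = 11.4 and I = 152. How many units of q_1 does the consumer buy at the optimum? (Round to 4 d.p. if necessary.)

q_1* = 22.8

Set MRS = p_1/p_2: (10/q_1)/1 = p_1/p_2.
So q_1*(p_1,p_2) = 10·p_2/p_1, independent of income; and q_2* = (I − 10·p_2)/p_2.
At the given prices: q_1* = 10·11.4/5 = 22.8.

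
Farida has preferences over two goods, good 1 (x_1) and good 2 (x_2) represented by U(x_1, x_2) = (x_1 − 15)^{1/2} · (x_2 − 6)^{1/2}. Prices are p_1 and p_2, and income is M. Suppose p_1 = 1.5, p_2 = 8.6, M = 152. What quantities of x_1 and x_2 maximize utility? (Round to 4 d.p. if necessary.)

x_1* = 40.9667, x_2* = 10.5291

After buying the subsistence bundle (15, 6), a share 0.5 of the remaining income goes to x_1: x_1* = 15 + 0.5·(M − 15p_1 − 6p_2)/p_1.
Discretionary income = 152 − 15·1.5 − 6·8.6 = 77.9; x_1* = 15 + 0.5·77.9/1.5 = 40.9667; x_2* = 6 + 0.5·77.9/8.6 = 10.5291.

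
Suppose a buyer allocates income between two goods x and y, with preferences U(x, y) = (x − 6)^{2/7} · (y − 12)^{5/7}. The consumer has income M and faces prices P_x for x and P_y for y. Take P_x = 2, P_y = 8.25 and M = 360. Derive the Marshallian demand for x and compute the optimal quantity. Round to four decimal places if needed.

MRS = (2/5)·(y−12)/(x−6). Tangency with P_x/P_y gives y−12 = (5/2)·(P_x/P_y)·(x−6).
Substituting into the budget: x* = 6 + 2/7·(M − 6·P_x − 12·P_y)/P_x, and y* = 12 + 5/7·(…)/P_y.
Discretionary income = 360 − 6·2 − 12·8.25 = 249; x* = 6 + 2/7·249/2 = 41.5714.

x* = 41.5714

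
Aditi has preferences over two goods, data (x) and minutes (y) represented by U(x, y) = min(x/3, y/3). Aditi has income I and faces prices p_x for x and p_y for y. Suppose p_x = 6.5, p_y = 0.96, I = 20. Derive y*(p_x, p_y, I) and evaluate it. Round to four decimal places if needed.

Demand: x*(p_x,p_y,I) = 3·I/(3·p_x + 3·p_y), y* = 3·I/(3·p_x + 3·p_y).
Here 3·6.5 + 3·0.96 = 22.38, giving y* = 2.681.

y* = 2.681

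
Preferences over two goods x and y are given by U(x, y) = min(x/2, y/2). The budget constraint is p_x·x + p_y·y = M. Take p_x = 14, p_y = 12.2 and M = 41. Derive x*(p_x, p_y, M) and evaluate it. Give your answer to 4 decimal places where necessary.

Leontief preferences: the optimum is at the kink where x/2 = y/2, i.e. y = x.
Budget: p_x·x + p_y·x = M, so (2·p_x + 2·p_y)·x = 2·M.
Demand: x*(p_x,p_y,M) = 2·M/(2·p_x + 2·p_y), y* = 2·M/(2·p_x + 2·p_y).
Here 2·14 + 2·12.2 = 52.4, giving x* = 1.5649.

x* = 1.5649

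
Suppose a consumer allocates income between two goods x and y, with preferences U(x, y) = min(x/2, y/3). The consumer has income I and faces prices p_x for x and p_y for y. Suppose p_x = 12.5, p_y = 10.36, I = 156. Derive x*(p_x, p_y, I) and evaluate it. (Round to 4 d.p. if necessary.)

Leontief preferences: the optimum is at the kink where x/2 = y/3, i.e. y = (3/2)·x.
Budget: p_x·x + p_y·(3/2)·x = I, so (2·p_x + 3·p_y)·x = 2·I.
Demand: x*(p_x,p_y,I) = 2·I/(2·p_x + 3·p_y), y* = 3·I/(2·p_x + 3·p_y).
Here 2·12.5 + 3·10.36 = 56.08, giving x* = 5.5635.

x* = 5.5635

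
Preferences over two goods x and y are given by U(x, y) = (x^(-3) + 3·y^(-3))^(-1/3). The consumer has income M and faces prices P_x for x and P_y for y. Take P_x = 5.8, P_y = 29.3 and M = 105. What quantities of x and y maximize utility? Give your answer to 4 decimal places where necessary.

From the CES first-order condition, (1/3)·(y/x)^(4) = P_x/P_y.
Solve for the ratio: y/x = [3·P_x/P_y]^(0.25).
Substitute y = (y/x)·x into the budget: x* = M/(P_x + P_y·(y/x)).
Numerically y/x = 0.87785, so x* = 105/(5.8 + 29.3·0.87785) = 3.3311 and y* = 0.87785·3.3311 = 2.9242.

x* = 3.3311, y* = 2.9242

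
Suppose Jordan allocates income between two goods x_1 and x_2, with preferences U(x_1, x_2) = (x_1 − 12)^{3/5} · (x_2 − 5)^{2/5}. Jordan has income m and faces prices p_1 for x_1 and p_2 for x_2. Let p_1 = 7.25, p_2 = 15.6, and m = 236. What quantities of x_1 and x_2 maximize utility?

x_1* = 17.8759, x_2* = 6.8205

Discretionary income = 236 − 12·7.25 − 5·15.6 = 71; x_1* = 12 + 0.6·71/7.25 = 17.8759; x_2* = 5 + 0.4·71/15.6 = 6.8205.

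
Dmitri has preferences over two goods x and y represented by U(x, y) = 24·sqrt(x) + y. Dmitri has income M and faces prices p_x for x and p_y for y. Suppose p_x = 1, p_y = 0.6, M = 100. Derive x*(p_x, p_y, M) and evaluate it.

Solve: √x = 12·p_y/p_x, so x*(p_x,p_y) = (12·p_y/p_x)², and y* = (M − p_x·x*)/p_y.
Plugging in: x* = (12·0.6/1)² = 51.84.

x* = 51.84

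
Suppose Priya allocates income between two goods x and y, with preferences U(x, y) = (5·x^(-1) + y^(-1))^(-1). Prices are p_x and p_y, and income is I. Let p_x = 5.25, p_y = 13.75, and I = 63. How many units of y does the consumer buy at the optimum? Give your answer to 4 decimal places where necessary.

y* = 1.9238

MU_x ∝ 5·x^(-2), MU_y ∝ y^(-2), so MRS = 5·(y/x)^(2) = p_x/p_y.
Hence y/x = ((1/5)·p_x/p_y)^(1/(2)), i.e. raised to the 0.5 power.
Substitute y = (y/x)·x into the budget: x* = I/(p_x + p_y·(y/x)).
Numerically y/x = 0.27634, so x* = 63/(5.25 + 13.75·0.27634) = 6.9616 and y* = 0.27634·6.9616 = 1.9238.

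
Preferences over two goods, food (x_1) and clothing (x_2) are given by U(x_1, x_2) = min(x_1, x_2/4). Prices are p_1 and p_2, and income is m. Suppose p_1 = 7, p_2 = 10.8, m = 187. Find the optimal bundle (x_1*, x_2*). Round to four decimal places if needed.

x_1* = 3.7251, x_2* = 14.9004

With perfect complements, no substitution: consume in ratio x_1:x_2 = 1:4.
Budget: p_1·x_1 + p_2·4·x_1 = m, so (p_1 + 4·p_2)·x_1 = m.
Demand: x_1*(p_1,p_2,m) = m/(p_1 + 4·p_2), x_2* = 4·m/(p_1 + 4·p_2).
Here 7 + 4·10.8 = 50.2, giving x_1* = 3.7251 and x_2* = 14.9004.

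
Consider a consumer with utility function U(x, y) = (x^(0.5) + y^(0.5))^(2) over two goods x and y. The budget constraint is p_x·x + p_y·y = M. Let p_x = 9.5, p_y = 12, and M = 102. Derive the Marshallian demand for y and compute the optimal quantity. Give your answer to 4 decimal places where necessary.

y* = 3.7558

From the CES first-order condition, (y/x)^(0.5) = p_x/p_y.
Solve for the ratio: y/x = [p_x/p_y]^(2).
With the ratio pinned down, the budget gives x* = M/(p_x + p_y·(y/x)) and y* = (y/x)·x*.
Numerically y/x = 0.626736, so x* = 102/(9.5 + 12·0.626736) = 5.9927 and y* = 0.626736·5.9927 = 3.7558.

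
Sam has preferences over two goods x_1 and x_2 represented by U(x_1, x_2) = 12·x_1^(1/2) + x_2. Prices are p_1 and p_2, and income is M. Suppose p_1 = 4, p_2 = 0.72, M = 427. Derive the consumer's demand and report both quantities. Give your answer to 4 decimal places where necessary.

Solve: √x_1 = 6·p_2/p_1, so x_1*(p_1,p_2) = (6·p_2/p_1)², and x_2* = (M − p_1·x_1*)/p_2.
Plugging in: x_1* = (6·0.72/4)² = 1.1664, x_2* = 586.5756.

x_1* = 1.1664, x_2* = 586.5756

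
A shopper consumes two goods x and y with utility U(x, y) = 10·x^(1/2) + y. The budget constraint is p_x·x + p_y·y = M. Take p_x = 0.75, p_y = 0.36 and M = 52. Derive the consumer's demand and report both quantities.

x* = 5.76, y* = 132.4444

Thus x* = (5·p_y/p_x)² — independent of M — with the rest of income spent on y.
Plugging in: x* = (5·0.36/0.75)² = 5.76, y* = 132.4444.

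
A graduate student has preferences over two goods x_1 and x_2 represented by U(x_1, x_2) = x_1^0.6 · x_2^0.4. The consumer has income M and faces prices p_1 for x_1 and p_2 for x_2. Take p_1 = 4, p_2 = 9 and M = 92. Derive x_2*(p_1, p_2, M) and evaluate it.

x_2* = 4.0889

MU_x_1/MU_x_2 = (0.6·x_2)/(0.4·x_1); tangency sets this equal to p_1/p_2.
So 0.6·p_2·x_2 = 0.4·p_1·x_1; combined with the budget, a share 0.6 of income goes to x_1.
Demand: x_1*(p_1,p_2,M) = 0.6·M/p_1 and x_2* = 0.4·M/p_2.
At p_1=4, p_2=9, M=92: x_2* = 0.4·92/9 = 4.0889.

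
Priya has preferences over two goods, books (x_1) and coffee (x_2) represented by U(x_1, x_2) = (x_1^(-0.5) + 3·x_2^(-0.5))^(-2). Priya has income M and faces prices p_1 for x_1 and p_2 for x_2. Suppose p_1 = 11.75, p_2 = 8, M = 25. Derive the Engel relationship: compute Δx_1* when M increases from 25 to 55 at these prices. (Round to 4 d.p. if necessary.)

MU_x_1 ∝ x_1^(-1.5), MU_x_2 ∝ 3·x_2^(-1.5), so MRS = (1/3)·(x_2/x_1)^(1.5) = p_1/p_2.
Hence x_2/x_1 = (3·p_1/p_2)^(1/(1.5)), i.e. raised to the 2/3 power.
With the ratio pinned down, the budget gives x_1* = M/(p_1 + p_2·(x_2/x_1)) and x_2* = (x_2/x_1)·x_1*.
Numerically x_2/x_1 = 2.687692, so x_1* = 25/(11.75 + 8·2.687692) = 0.7518.
At M' = 55: x_1* = 1.6541. Change: 1.6541 − 0.7518 = 0.9022.

Δx_1* = 0.9022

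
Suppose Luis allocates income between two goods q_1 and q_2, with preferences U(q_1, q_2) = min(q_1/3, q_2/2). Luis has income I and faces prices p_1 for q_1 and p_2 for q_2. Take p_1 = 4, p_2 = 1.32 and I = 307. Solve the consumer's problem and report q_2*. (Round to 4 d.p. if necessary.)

q_2* = 41.9399

With perfect complements, no substitution: consume in ratio q_1:q_2 = 3:2.
Budget: p_1·q_1 + p_2·(2/3)·q_1 = I, so (3·p_1 + 2·p_2)·q_1 = 3·I.
Demand: q_1*(p_1,p_2,I) = 3·I/(3·p_1 + 2·p_2), q_2* = 2·I/(3·p_1 + 2·p_2).
Here 3·4 + 2·1.32 = 14.64, giving q_2* = 41.9399.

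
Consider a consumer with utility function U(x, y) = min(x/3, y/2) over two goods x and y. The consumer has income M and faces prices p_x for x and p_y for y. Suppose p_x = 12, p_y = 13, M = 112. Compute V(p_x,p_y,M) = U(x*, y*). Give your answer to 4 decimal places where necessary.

Demand: x*(p_x,p_y,M) = 3·M/(3·p_x + 2·p_y), y* = 2·M/(3·p_x + 2·p_y).
Here 3·12 + 2·13 = 62, giving x* = 5.4194 and y* = 3.6129.
Utility at the optimum: U(5.4194, 3.6129) = 1.8065.

V = 1.8065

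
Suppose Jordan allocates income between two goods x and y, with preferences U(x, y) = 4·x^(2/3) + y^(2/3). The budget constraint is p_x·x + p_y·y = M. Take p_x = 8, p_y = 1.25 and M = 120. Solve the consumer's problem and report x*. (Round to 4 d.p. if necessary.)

MRS = MU_x/MU_y = 4·(y/x)^(1/3). Set equal to p_x/p_y.
Hence y/x = ((1/4)·p_x/p_y)^(1/(1/3)), i.e. raised to the 3 power.
Substitute y = (y/x)·x into the budget: x* = M/(p_x + p_y·(y/x)).
Numerically y/x = 4.096, so x* = 120/(8 + 1.25·4.096) = 9.1463.

x* = 9.1463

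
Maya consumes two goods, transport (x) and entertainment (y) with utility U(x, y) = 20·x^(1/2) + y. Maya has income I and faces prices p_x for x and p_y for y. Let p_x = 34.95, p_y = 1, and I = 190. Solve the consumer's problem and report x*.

Set MRS = p_x/p_y: 10·x^(−1/2) = p_x/p_y.
Thus x* = (10·p_y/p_x)² — independent of I — with the rest of income spent on y.
Plugging in: x* = (10·1/34.95)² = 0.0819.

x* = 0.0819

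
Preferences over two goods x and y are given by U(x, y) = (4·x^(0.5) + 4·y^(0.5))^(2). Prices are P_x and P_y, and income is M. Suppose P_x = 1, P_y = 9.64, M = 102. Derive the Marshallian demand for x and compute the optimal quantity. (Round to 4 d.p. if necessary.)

x* = 92.4135

From the CES first-order condition, (y/x)^(0.5) = P_x/P_y.
Hence y/x = (P_x/P_y)^(1/(0.5)), i.e. raised to the 2 power.
Substitute y = (y/x)·x into the budget: x* = M/(P_x + P_y·(y/x)).
Numerically y/x = 0.010761, so x* = 102/(1 + 9.64·0.010761) = 92.4135.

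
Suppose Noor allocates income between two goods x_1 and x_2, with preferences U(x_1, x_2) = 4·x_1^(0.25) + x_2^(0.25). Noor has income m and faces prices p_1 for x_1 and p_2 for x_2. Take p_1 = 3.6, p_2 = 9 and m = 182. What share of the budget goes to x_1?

share on x_1 = 0.896

From the CES first-order condition, 4·(x_2/x_1)^(0.75) = p_1/p_2.
Solve for the ratio: x_2/x_1 = [(1/4)·p_1/p_2]^(4/3).
With the ratio pinned down, the budget gives x_1* = m/(p_1 + p_2·(x_2/x_1)) and x_2* = (x_2/x_1)·x_1*.
Numerically x_2/x_1 = 0.046416, so x_1* = 182/(3.6 + 9·0.046416) = 45.2991 and x_2* = 0.046416·45.2991 = 2.1026.
Expenditure on x_1: 3.6·45.2991 = 163.0766; share = 0.896.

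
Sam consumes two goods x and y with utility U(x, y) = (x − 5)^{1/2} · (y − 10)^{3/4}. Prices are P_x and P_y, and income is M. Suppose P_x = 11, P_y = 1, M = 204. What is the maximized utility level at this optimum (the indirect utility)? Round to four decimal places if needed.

MRS = (2/3)·(y−10)/(x−5). Tangency with P_x/P_y gives y−10 = (3/2)·(P_x/P_y)·(x−5).
After buying the subsistence bundle (5, 10), a share 0.4 of the remaining income goes to x: x* = 5 + 0.4·(M − 5P_x − 10P_y)/P_x.
Discretionary income = 204 − 5·11 − 10·1 = 139; x* = 5 + 0.4·139/11 = 10.0545; y* = 10 + 0.6·139/1 = 93.4.
Utility at the optimum: U(10.0545, 93.4) = 62.0463.

V = 62.0463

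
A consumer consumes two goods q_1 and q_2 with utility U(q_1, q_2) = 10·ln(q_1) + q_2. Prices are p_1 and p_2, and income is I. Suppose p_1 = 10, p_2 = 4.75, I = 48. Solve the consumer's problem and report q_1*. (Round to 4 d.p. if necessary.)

So q_1*(p_1,p_2) = 10·p_2/p_1, independent of income; and q_2* = (I − 10·p_2)/p_2.
At the given prices: q_1* = 10·4.75/10 = 4.75.

q_1* = 4.75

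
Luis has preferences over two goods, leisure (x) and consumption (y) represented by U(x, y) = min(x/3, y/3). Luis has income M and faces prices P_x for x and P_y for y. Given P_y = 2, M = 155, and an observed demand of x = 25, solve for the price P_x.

With perfect complements, no substitution: consume in ratio x:y = 3:3.
Budget: P_x·x + P_y·x = M, so (3·P_x + 3·P_y)·x = 3·M.
Demand: x*(P_x,P_y,M) = 3·M/(3·P_x + 3·P_y), y* = 3·M/(3·P_x + 3·P_y).
Set x* = 25 in the demand function and solve for P_x: P_x = 4.2.

P_x = 4.2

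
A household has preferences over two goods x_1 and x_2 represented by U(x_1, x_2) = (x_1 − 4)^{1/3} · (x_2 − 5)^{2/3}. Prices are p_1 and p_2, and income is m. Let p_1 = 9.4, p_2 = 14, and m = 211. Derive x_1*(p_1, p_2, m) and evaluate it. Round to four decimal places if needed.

x_1* = 7.6667

After buying the subsistence bundle (4, 5), a share 1/3 of the remaining income goes to x_1: x_1* = 4 + 1/3·(m − 4p_1 − 5p_2)/p_1.
Discretionary income = 211 − 4·9.4 − 5·14 = 103.4; x_1* = 4 + 1/3·103.4/9.4 = 7.6667.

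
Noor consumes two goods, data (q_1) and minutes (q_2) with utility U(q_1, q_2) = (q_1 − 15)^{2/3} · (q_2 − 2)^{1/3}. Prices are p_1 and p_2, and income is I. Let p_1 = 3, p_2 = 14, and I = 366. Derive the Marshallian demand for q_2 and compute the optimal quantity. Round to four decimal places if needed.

q_2* = 8.9762

MRS = 2·(q_2−2)/(q_1−15). Tangency with p_1/p_2 gives q_2−2 = (1/2)·(p_1/p_2)·(q_1−15).
Substituting into the budget: q_1* = 15 + 2/3·(I − 15·p_1 − 2·p_2)/p_1, and q_2* = 2 + 1/3·(…)/p_2.
Discretionary income = 366 − 15·3 − 2·14 = 293; q_2* = 2 + 1/3·293/14 = 8.9762.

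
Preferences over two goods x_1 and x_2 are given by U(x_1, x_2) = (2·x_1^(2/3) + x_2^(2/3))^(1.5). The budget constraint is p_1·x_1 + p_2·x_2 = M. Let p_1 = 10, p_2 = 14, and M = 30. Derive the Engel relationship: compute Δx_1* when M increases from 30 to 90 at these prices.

From the CES first-order condition, 2·(x_2/x_1)^(1/3) = p_1/p_2.
Solve for the ratio: x_2/x_1 = [(1/2)·p_1/p_2]^(3).
Substitute x_2 = (x_2/x_1)·x_1 into the budget: x_1* = M/(p_1 + p_2·(x_2/x_1)).
Numerically x_2/x_1 = 0.045554, so x_1* = 30/(10 + 14·0.045554) = 2.8201.
At M' = 90: x_1* = 8.4604. Change: 8.4604 − 2.8201 = 5.6403.

Δx_1* = 5.6403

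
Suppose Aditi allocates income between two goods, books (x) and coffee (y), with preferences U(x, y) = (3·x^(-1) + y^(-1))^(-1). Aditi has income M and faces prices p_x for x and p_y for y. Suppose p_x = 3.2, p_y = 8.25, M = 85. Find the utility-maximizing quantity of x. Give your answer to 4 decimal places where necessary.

MU_x ∝ 3·x^(-2), MU_y ∝ y^(-2), so MRS = 3·(y/x)^(2) = p_x/p_y.
Hence y/x = ((1/3)·p_x/p_y)^(1/(2)), i.e. raised to the 0.5 power.
Substitute y = (y/x)·x into the budget: x* = M/(p_x + p_y·(y/x)).
Numerically y/x = 0.359573, so x* = 85/(3.2 + 8.25·0.359573) = 13.7842.

x* = 13.7842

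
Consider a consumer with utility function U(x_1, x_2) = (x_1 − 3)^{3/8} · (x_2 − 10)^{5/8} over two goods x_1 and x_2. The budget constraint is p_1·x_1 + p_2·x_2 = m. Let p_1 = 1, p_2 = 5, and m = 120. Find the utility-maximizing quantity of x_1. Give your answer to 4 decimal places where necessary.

x_1* = 28.125

MRS = (3/5)·(x_2−10)/(x_1−3). Tangency with p_1/p_2 gives x_2−10 = (5/3)·(p_1/p_2)·(x_1−3).
After buying the subsistence bundle (3, 10), a share 0.375 of the remaining income goes to x_1: x_1* = 3 + 0.375·(m − 3p_1 − 10p_2)/p_1.
Discretionary income = 120 − 3·1 − 10·5 = 67; x_1* = 3 + 0.375·67/1 = 28.125.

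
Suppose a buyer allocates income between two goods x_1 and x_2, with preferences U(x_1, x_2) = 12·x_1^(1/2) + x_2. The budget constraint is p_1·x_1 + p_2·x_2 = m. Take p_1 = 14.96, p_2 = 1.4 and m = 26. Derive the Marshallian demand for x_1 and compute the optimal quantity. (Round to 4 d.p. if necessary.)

x_1* = 0.3153

Utility is quasi-linear in x_2; the FOC for x_1 is 6/√x_1 = p_1/p_2.
Solve: √x_1 = 6·p_2/p_1, so x_1*(p_1,p_2) = (6·p_2/p_1)², and x_2* = (m − p_1·x_1*)/p_2.
Plugging in: x_1* = (6·1.4/14.96)² = 0.3153.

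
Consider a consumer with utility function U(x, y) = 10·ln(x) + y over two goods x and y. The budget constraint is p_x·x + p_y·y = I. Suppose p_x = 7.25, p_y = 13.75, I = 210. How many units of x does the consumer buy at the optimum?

Set MRS = p_x/p_y: (10/x)/1 = p_x/p_y.
So x*(p_x,p_y) = 10·p_y/p_x, independent of income; and y* = (I − 10·p_y)/p_y.
At the given prices: x* = 10·13.75/7.25 = 18.9655.

x* = 18.9655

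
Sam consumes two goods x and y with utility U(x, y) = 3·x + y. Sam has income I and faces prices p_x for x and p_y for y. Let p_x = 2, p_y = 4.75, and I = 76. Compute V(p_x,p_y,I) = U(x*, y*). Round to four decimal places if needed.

V = 114

Linear utility — the consumer picks whichever good has higher MU/price: 3/2 = 1.5 vs 1/4.75 = 0.2105.
x gives more utility per dollar, so spend all income on x: x* = I/p_x, y* = 0.
Numerically: x* = 38, y* = 0.
Utility at the optimum: U(38, 0) = 114.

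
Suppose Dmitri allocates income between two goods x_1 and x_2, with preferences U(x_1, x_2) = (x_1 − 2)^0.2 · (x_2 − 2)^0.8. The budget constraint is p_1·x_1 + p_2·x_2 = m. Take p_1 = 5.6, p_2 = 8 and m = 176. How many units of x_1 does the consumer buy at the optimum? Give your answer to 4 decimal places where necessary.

x_1* = 7.3143

MRS = (1/4)·(x_2−2)/(x_1−2). Tangency with p_1/p_2 gives x_2−2 = 4·(p_1/p_2)·(x_1−2).
After buying the subsistence bundle (2, 2), a share 0.2 of the remaining income goes to x_1: x_1* = 2 + 0.2·(m − 2p_1 − 2p_2)/p_1.
Discretionary income = 176 − 2·5.6 − 2·8 = 148.8; x_1* = 2 + 0.2·148.8/5.6 = 7.3143.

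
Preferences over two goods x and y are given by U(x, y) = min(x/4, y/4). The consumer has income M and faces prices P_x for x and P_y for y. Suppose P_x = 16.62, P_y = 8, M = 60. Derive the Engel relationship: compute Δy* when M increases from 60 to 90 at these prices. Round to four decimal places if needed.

Leontief preferences: the optimum is at the kink where x/4 = y/4, i.e. y = x.
Budget: P_x·x + P_y·x = M, so (4·P_x + 4·P_y)·x = 4·M.
Demand: x*(P_x,P_y,M) = 4·M/(4·P_x + 4·P_y), y* = 4·M/(4·P_x + 4·P_y).
Here 4·16.62 + 4·8 = 98.48, giving y* = 2.437.
At M' = 90: y* = 3.6556. Change: 3.6556 − 2.437 = 1.2185.

Δy* = 1.2185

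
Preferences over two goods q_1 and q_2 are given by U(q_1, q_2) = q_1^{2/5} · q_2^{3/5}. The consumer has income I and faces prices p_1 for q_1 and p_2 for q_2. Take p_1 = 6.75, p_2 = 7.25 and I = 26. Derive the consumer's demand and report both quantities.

q_1* = 1.5407, q_2* = 2.1517

MU_q_1/MU_q_2 = (0.4·q_2)/(0.6·q_1); tangency sets this equal to p_1/p_2.
So 0.4·p_2·q_2 = 0.6·p_1·q_1; combined with the budget, a share 0.4 of income goes to q_1.
Demand: q_1*(p_1,p_2,I) = 0.4·I/p_1 and q_2* = 0.6·I/p_2.
At p_1=6.75, p_2=7.25, I=26: q_1* = 0.4·26/6.75 = 1.5407, q_2* = 2.1517.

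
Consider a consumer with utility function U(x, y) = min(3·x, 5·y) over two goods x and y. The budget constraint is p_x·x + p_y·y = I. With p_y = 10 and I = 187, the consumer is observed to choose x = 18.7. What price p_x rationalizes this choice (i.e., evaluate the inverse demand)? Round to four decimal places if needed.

With perfect complements, no substitution: consume in ratio x:y = 5:3.
Budget: p_x·x + p_y·(3/5)·x = I, so (5·p_x + 3·p_y)·x = 5·I.
Demand: x*(p_x,p_y,I) = 5·I/(5·p_x + 3·p_y), y* = 3·I/(5·p_x + 3·p_y).
Set x* = 18.7 in the demand function and solve for p_x: p_x = 4.

p_x = 4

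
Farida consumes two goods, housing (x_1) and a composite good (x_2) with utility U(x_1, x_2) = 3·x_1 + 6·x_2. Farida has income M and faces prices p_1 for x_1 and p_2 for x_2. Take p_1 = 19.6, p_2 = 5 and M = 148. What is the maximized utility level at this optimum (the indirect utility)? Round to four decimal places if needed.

Linear utility — the consumer picks whichever good has higher MU/price: 3/19.6 = 0.1531 vs 6/5 = 1.2.
x_2 gives more utility per dollar, so spend all income on x_2: x_2* = M/p_2, x_1* = 0.
Numerically: x_1* = 0, x_2* = 29.6.
Utility at the optimum: U(0, 29.6) = 177.6.

V = 177.6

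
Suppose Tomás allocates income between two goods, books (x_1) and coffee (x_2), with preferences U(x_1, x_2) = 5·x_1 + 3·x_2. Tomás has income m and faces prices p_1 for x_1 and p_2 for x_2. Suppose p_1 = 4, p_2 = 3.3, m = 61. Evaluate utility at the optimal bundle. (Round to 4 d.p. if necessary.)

V = 76.25

Perfect substitutes: compare marginal utility per dollar. 5/p_1 vs 3/p_2 → 1.25 vs 0.9091.
x_1 gives more utility per dollar, so spend all income on x_1: x_1* = m/p_1, x_2* = 0.
Numerically: x_1* = 15.25, x_2* = 0.
Utility at the optimum: U(15.25, 0) = 76.25.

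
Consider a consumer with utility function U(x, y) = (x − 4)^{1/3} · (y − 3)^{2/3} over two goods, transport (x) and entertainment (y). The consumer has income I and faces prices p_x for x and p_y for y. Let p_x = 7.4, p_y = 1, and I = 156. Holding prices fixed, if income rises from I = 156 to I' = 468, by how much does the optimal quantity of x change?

Δx* = 14.0541

After buying the subsistence bundle (4, 3), a share 1/3 of the remaining income goes to x: x* = 4 + 1/3·(I − 4p_x − 3p_y)/p_x.
Discretionary income = 156 − 4·7.4 − 3·1 = 123.4; x* = 4 + 1/3·123.4/7.4 = 9.5586.
At I' = 468: x* = 23.6126. Change: 23.6126 − 9.5586 = 14.0541.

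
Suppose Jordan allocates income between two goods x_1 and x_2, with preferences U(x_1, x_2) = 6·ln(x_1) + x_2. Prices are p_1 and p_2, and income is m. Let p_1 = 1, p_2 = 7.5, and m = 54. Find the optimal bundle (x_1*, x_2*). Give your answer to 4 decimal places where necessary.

x_1* = 45, x_2* = 1.2

Set MRS = p_1/p_2: (6/x_1)/1 = p_1/p_2.
So x_1*(p_1,p_2) = 6·p_2/p_1, independent of income; and x_2* = (m − 6·p_2)/p_2.
At the given prices: x_1* = 6·7.5/1 = 45, and x_2* = 1.2.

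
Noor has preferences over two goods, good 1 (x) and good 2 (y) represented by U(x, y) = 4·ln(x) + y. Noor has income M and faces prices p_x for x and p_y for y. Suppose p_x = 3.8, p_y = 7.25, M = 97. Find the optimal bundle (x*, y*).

Set MRS = p_x/p_y: (4/x)/1 = p_x/p_y.
So x*(p_x,p_y) = 4·p_y/p_x, independent of income; and y* = (M − 4·p_y)/p_y.
At the given prices: x* = 4·7.25/3.8 = 7.6316, and y* = 9.3793.

x* = 7.6316, y* = 9.3793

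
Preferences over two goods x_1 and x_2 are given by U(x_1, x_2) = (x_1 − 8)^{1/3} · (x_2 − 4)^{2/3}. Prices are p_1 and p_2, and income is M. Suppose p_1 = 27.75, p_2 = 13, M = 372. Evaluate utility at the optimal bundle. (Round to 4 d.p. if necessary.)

Let x_1' = x_1−8, x_2' = x_2−4. MRS = (1/2)·x_2'/x_1' = p_1/p_2.
After buying the subsistence bundle (8, 4), a share 1/3 of the remaining income goes to x_1: x_1* = 8 + 1/3·(M − 8p_1 − 4p_2)/p_1.
Discretionary income = 372 − 8·27.75 − 4·13 = 98; x_1* = 8 + 1/3·98/27.75 = 9.1772; x_2* = 4 + 2/3·98/13 = 9.0256.
Utility at the optimum: U(9.1772, 9.0256) = 3.098.

V = 3.098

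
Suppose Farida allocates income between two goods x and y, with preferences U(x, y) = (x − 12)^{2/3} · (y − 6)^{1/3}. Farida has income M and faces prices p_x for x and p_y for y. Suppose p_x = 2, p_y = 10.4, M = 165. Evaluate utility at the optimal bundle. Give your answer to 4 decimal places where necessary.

This is Cobb-Douglas in (x−12, y−6): tangency gives 2/3·p_y·(y−6) = 1/3·p_x·(x−12).
Substituting into the budget: x* = 12 + 2/3·(M − 12·p_x − 6·p_y)/p_x, and y* = 6 + 1/3·(…)/p_y.
Discretionary income = 165 − 12·2 − 6·10.4 = 78.6; x* = 12 + 2/3·78.6/2 = 38.2; y* = 6 + 1/3·78.6/10.4 = 8.5192.
Utility at the optimum: U(38.2, 8.5192) = 12.003.

V = 12.003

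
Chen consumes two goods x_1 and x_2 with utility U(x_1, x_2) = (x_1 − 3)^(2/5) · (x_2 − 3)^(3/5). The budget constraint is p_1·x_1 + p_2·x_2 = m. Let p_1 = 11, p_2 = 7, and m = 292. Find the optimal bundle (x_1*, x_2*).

x_1* = 11.6545, x_2* = 23.4

MRS = (2/3)·(x_2−3)/(x_1−3). Tangency with p_1/p_2 gives x_2−3 = (3/2)·(p_1/p_2)·(x_1−3).
Substituting into the budget: x_1* = 3 + 0.4·(m − 3·p_1 − 3·p_2)/p_1, and x_2* = 3 + 0.6·(…)/p_2.
Discretionary income = 292 − 3·11 − 3·7 = 238; x_1* = 3 + 0.4·238/11 = 11.6545; x_2* = 3 + 0.6·238/7 = 23.4.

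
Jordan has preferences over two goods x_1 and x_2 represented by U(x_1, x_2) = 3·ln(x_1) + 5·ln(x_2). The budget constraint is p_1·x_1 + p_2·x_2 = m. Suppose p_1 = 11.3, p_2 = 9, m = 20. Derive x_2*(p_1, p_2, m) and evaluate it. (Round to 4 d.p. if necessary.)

Tangency: MRS = (3/5)·x_2/x_1 = p_1/p_2.
Rearranging, p_2·x_2 = (5/3)·p_1·x_1. Substituting into the budget gives p_1·x_1·(1 + (5/3)) = m.
Demand: x_1*(p_1,p_2,m) = 0.375·m/p_1 and x_2* = 0.625·m/p_2.
At p_1=11.3, p_2=9, m=20: x_2* = 0.625·20/9 = 1.3889.

x_2* = 1.3889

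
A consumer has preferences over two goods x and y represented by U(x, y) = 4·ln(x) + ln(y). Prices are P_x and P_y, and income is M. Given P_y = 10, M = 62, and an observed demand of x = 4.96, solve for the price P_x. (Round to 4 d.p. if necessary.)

P_x = 10

Tangency: MRS = 4·y/x = P_x/P_y.
Rearranging, P_y·y = (1/4)·P_x·x. Substituting into the budget gives P_x·x·(1 + (1/4)) = M.
Demand: x*(P_x,P_y,M) = 0.8·M/P_x and y* = 0.2·M/P_y.
Set x* = 4.96 in the demand function and solve for P_x: P_x = 10.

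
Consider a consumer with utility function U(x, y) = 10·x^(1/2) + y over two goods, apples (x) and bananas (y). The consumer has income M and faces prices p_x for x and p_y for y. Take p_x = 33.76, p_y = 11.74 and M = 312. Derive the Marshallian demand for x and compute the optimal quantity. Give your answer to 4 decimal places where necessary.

x* = 3.0232

Utility is quasi-linear in y; the FOC for x is 5/√x = p_x/p_y.
Thus x* = (5·p_y/p_x)² — independent of M — with the rest of income spent on y.
Plugging in: x* = (5·11.74/33.76)² = 3.0232.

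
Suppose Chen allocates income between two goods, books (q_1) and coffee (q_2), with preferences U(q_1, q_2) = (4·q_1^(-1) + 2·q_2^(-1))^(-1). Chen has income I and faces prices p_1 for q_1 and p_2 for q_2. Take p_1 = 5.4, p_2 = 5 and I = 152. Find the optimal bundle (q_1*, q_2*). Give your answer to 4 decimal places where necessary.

q_1* = 16.7507, q_2* = 12.3092

MRS = MU_q_1/MU_q_2 = 2·(q_2/q_1)^(2). Set equal to p_1/p_2.
Hence q_2/q_1 = ((1/2)·p_1/p_2)^(1/(2)), i.e. raised to the 0.5 power.
With the ratio pinned down, the budget gives q_1* = I/(p_1 + p_2·(q_2/q_1)) and q_2* = (q_2/q_1)·q_1*.
Numerically q_2/q_1 = 0.734847, so q_1* = 152/(5.4 + 5·0.734847) = 16.7507 and q_2* = 0.734847·16.7507 = 12.3092.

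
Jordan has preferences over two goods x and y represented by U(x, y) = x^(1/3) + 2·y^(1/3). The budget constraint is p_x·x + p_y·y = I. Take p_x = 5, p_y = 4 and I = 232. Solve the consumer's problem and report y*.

MRS = MU_x/MU_y = (1/2)·(y/x)^(2/3). Set equal to p_x/p_y.
Solve for the ratio: y/x = [2·p_x/p_y]^(1.5).
Substitute y = (y/x)·x into the budget: x* = I/(p_x + p_y·(y/x)).
Numerically y/x = 3.952847, so x* = 232/(5 + 4·3.952847) = 11.1477 and y* = 3.952847·11.1477 = 44.0653.

y* = 44.0653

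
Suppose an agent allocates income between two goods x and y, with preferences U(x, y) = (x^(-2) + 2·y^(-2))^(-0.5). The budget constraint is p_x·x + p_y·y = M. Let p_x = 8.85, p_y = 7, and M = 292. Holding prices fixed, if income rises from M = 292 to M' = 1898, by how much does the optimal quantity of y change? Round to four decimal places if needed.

MU_x ∝ x^(-3), MU_y ∝ 2·y^(-3), so MRS = (1/2)·(y/x)^(3) = p_x/p_y.
Hence y/x = (2·p_x/p_y)^(1/(3)), i.e. raised to the 1/3 power.
Substitute y = (y/x)·x into the budget: x* = M/(p_x + p_y·(y/x)).
Numerically y/x = 1.36236, so x* = 292/(8.85 + 7·1.36236) = 15.8812 and y* = 1.36236·15.8812 = 21.6359.
At M' = 1898: y* = 140.6334. Change: 140.6334 − 21.6359 = 118.9975.

Δy* = 118.9975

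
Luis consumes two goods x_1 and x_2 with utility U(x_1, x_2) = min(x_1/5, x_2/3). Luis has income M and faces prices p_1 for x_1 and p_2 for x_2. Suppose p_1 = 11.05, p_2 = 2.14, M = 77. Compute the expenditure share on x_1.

Leontief preferences: the optimum is at the kink where x_1/5 = x_2/3, i.e. x_2 = (3/5)·x_1.
Budget: p_1·x_1 + p_2·(3/5)·x_1 = M, so (5·p_1 + 3·p_2)·x_1 = 5·M.
Demand: x_1*(p_1,p_2,M) = 5·M/(5·p_1 + 3·p_2), x_2* = 3·M/(5·p_1 + 3·p_2).
Here 5·11.05 + 3·2.14 = 61.67, giving x_1* = 6.2429 and x_2* = 3.7457.
Expenditure on x_1: 11.05·6.2429 = 68.9841; share = 0.8959.

share on x_1 = 0.8959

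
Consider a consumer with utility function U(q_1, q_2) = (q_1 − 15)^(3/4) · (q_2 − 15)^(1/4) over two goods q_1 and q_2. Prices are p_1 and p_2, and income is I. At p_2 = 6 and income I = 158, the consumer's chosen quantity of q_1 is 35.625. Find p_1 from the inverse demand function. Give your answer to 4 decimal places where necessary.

MRS = 3·(q_2−15)/(q_1−15). Tangency with p_1/p_2 gives q_2−15 = (1/3)·(p_1/p_2)·(q_1−15).
Substituting into the budget: q_1* = 15 + 0.75·(I − 15·p_1 − 15·p_2)/p_1, and q_2* = 15 + 0.25·(…)/p_2.
Set q_1* = 35.625 in the demand function and solve for p_1: p_1 = 1.6.

p_1 = 1.6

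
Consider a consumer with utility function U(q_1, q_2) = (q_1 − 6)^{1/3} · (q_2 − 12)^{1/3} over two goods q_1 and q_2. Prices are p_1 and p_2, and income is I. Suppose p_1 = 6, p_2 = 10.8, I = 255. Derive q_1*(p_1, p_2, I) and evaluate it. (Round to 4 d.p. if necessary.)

Let q_1' = q_1−6, q_2' = q_2−12. MRS = q_2'/q_1' = p_1/p_2.
Substituting into the budget: q_1* = 6 + 0.5·(I − 6·p_1 − 12·p_2)/p_1, and q_2* = 12 + 0.5·(…)/p_2.
Discretionary income = 255 − 6·6 − 12·10.8 = 89.4; q_1* = 6 + 0.5·89.4/6 = 13.45.

q_1* = 13.45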